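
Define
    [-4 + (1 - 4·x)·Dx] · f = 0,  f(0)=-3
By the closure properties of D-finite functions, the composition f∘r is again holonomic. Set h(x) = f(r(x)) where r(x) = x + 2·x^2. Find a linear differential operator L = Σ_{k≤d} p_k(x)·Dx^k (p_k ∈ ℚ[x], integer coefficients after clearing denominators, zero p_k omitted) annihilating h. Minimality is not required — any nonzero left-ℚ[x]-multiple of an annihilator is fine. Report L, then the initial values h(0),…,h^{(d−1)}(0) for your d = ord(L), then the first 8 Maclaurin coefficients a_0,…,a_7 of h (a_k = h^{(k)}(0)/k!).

f: a_k = -3, -12, -48, -192, -768, -3072, -12288, -49152, …
Substitute x→r, Dx→(1/r')Dx; clear ⇒ L₀.
L = (4 + 16·x) + (-1 + 4·x + 8·x^2)·Dx  (order 1).
h: a_k = -3, -12, -72, -384, -2112, -11520, -62976, -344064, …
ICs: h(0) = -3.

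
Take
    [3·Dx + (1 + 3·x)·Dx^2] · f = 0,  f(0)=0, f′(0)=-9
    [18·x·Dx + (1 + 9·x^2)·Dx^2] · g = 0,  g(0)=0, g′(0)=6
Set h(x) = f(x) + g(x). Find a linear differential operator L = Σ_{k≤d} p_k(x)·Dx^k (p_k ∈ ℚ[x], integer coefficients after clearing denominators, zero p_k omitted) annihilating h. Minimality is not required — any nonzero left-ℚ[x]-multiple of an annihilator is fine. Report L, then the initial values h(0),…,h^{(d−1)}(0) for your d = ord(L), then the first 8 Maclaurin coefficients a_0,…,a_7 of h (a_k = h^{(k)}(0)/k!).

L = (-18 - 162·x + 486·x^2 + 486·x^3)·Dx + (-12 - 36·x + 972·x^3 + 972·x^4)·Dx^2 + (-1 + 3·x + 18·x^2 + 54·x^3 + 243·x^4 + 243·x^5)·Dx^3  (order 3).
h: a_k = 0, -3, 27/2, -45, 243/4, -243/5, 729/2, -10935/7, …
ICs: h(0) = 0, h′(0) = -3, h′′(0) = 27.

f: a_k = 0, -9, 27/2, -27, 243/4, -729/5, 729/2, -6561/7, …
g: a_k = 0, 6, 0, -18, 0, 486/5, 0, -4374/7, …
f+g: L₀ = lclm(L_f,L_g), ord ≤ 2+2.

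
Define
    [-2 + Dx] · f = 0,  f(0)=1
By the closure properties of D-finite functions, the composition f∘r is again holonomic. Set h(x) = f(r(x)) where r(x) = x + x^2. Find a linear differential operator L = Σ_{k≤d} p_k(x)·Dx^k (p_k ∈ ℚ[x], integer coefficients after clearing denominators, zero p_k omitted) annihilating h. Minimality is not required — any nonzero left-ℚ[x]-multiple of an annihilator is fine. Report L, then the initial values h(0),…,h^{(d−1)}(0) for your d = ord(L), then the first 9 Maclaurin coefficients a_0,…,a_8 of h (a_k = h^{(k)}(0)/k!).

f: a_k = 1, 2, 2, 4/3, 2/3, 4/15, 4/45, 8/315, 2/315, …
f∘r: x↦r, Dx↦Dx/r' in L_f ⇒ L₀.
L = (-2 - 4·x) + Dx  (order 1).
h: a_k = 1, 2, 4, 16/3, 20/3, 104/15, 304/45, 1856/315, 1528/315, …
ICs: h(0) = 1.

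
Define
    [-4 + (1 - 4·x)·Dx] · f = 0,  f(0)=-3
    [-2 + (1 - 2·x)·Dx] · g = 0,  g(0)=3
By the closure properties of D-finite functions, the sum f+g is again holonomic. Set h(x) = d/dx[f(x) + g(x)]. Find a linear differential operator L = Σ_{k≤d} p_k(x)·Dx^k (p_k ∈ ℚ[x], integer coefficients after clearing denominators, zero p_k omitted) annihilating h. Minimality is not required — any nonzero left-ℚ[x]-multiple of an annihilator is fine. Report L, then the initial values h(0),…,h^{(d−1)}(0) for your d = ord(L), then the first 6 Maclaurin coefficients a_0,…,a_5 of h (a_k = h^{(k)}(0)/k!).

f: a_k = -3, -12, -48, -192, -768, -3072, …
g: a_k = 3, 6, 12, 24, 48, 96, …
f+g: L₀ = lclm(L_f,L_g), ord ≤ 1+1.
Derive L from L₀ (diff closure).
L = 48 + (-18 + 48·x)·Dx + (1 - 6·x + 8·x^2)·Dx^2  (order 2).
h: a_k = -6, -72, -504, -2880, -14880, -72576, …
ICs: h(0) = -6, h′(0) = -72.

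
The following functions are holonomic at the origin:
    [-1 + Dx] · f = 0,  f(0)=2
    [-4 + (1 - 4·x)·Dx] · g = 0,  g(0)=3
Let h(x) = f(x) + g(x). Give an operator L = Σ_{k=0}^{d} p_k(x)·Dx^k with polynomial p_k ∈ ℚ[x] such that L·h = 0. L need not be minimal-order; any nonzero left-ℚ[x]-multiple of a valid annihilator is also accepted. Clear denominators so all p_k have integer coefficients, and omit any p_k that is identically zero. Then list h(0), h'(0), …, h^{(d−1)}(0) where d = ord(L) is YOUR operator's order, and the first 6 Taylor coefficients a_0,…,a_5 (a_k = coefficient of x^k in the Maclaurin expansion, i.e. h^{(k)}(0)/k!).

f: a_k = 2, 2, 1, 1/3, 1/12, 1/60, …
g: a_k = 3, 12, 48, 192, 768, 3072, …
h₀=f+g: left-lcm gives L₀, ord ≤ 2.
L = (28 + 16·x) + (-31 - 8·x + 16·x^2)·Dx + (3 - 8·x - 16·x^2)·Dx^2  (order 2).
h: a_k = 5, 14, 49, 577/3, 9217/12, 184321/60, …
ICs: h(0) = 5, h′(0) = 14.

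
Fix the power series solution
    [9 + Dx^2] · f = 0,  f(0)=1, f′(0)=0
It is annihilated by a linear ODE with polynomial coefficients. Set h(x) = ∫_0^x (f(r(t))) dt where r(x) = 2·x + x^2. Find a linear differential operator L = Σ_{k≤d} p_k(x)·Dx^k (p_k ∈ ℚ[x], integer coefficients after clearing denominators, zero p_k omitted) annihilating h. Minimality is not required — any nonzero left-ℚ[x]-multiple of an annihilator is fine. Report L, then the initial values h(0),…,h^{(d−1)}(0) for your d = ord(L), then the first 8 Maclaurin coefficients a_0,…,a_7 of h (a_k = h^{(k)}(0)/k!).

f: a_k = 1, 0, -9/2, 0, 27/8, 0, -81/80, 0, …
f∘r: x↦r, Dx↦Dx/r' in L_f ⇒ L₀.
Integrate: L := L₀·Dx.
L = (36 + 108·x + 108·x^2 + 36·x^3)·Dx - Dx^2 + (1 + x)·Dx^3  (order 3).
h: a_k = 0, 1, 0, -6, -9/2, 99/10, 18, 81/35, …
ICs: h(0) = 0, h′(0) = 1, h′′(0) = 0.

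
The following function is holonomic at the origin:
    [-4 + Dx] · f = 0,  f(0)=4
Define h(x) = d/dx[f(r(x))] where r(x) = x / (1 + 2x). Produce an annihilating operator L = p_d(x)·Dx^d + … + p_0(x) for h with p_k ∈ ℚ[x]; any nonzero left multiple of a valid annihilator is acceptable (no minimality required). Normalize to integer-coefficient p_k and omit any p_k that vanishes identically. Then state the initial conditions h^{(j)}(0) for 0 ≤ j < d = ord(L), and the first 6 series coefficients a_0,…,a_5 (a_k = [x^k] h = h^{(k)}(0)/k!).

L = -8·x + (-1 - 4·x - 4·x^2)·Dx  (order 1).
h: a_k = 16, 0, -64, 512/3, -256, 2048/15, …
ICs: h(0) = 16.

f: a_k = 4, 16, 32, 128/3, 128/3, 512/15, …
L₀ from L_f via x↦r, Dx↦r'^{-1}Dx.
Differentiate: ansatz ord ≤ ord L₀ ⇒ L.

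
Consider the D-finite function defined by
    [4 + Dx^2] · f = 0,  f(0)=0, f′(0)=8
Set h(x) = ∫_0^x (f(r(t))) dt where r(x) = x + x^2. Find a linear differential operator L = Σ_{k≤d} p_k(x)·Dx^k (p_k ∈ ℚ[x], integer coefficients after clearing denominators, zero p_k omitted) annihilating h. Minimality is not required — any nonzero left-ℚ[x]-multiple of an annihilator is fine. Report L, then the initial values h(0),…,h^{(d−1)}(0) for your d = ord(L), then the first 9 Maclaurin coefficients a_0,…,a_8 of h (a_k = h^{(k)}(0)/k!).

f: a_k = 0, 8, 0, -16/3, 0, 16/15, 0, -32/315, 0, …
Change of var in L_f (x↦r) gives L₀.
h=∫₀ˣh₀: take L = L₀·Dx.
L = (4 + 24·x + 48·x^2 + 32·x^3)·Dx - 2·Dx^2 + (1 + 2·x)·Dx^3  (order 3).
h: a_k = 0, 0, 4, 8/3, -4/3, -16/5, -112/45, 0, 416/315, …
ICs: h(0) = 0, h′(0) = 0, h′′(0) = 8.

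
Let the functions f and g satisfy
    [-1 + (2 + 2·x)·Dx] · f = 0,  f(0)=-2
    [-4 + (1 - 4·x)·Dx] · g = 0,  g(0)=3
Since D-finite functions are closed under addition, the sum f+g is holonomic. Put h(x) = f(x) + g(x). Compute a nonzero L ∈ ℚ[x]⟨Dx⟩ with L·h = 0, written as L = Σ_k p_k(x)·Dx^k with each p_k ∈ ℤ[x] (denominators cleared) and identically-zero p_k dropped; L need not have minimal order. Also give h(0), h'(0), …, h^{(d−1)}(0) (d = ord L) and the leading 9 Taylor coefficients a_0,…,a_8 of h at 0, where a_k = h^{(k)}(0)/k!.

L = (68 + 48·x) + (-129 - 248·x - 144·x^2)·Dx + (14 - 18·x - 128·x^2 - 96·x^3)·Dx^2  (order 2).
h: a_k = 1, 11, 193/4, 1535/8, 49157/64, 393209/128, 6291477/512, 50331615/1024, 3221225901/16384, …
ICs: h(0) = 1, h′(0) = 11.

f: a_k = -2, -1, 1/4, -1/8, 5/64, -7/128, 21/512, -33/1024, 429/16384, …
g: a_k = 3, 12, 48, 192, 768, 3072, 12288, 49152, 196608, …
Weyl lclm of L_f,L_g ⇒ L₀ (ord ≤ 2).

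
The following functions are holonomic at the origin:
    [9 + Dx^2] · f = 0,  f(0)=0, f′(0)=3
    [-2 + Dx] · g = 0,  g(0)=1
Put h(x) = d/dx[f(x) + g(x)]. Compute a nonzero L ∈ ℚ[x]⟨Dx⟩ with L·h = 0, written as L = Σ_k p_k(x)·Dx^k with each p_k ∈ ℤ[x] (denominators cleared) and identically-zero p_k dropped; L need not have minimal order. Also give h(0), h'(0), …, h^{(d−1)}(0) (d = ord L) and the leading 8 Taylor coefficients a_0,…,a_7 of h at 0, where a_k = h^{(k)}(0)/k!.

f: a_k = 0, 3, 0, -9/2, 0, 81/40, 0, -243/560, …
g: a_k = 1, 2, 2, 4/3, 2/3, 4/15, 4/45, 8/315, …
Weyl lclm of L_f,L_g ⇒ L₀ (ord ≤ 3).
Differentiate: ansatz ord ≤ ord L₀ ⇒ L.
L = 18 - 9·Dx + 2·Dx^2 - Dx^3  (order 3).
h: a_k = 5, 4, -19/2, 8/3, 275/24, 8/15, -2059/720, 16/315, …
ICs: h(0) = 5, h′(0) = 4, h′′(0) = -19.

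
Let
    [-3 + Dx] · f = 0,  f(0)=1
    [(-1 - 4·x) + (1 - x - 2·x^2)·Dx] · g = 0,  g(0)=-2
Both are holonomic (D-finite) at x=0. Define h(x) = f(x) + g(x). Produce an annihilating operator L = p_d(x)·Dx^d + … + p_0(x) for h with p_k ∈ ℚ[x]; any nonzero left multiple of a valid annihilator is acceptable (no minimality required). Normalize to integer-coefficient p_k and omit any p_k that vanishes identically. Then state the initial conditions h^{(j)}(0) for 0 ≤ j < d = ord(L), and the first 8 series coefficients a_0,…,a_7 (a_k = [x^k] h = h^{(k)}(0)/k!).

f: a_k = 1, 3, 9/2, 9/2, 27/8, 81/40, 81/80, 243/560, …
g: a_k = -2, -2, -6, -10, -22, -42, -86, -170, …
Sum ⇒ L₀ = lclm(L_f,L_g) in ℚ(x)⟨Dx⟩.
L = (9 + 9·x + 126·x^2 + 72·x^3) + (3 - 30·x - 51·x^2 + 36·x^3 + 36·x^4)·Dx + (-2 + 9·x + 3·x^2 - 20·x^3 - 12·x^4)·Dx^2  (order 2).
h: a_k = -1, 1, -3/2, -11/2, -149/8, -1599/40, -6799/80, -94957/560, …
ICs: h(0) = -1, h′(0) = 1.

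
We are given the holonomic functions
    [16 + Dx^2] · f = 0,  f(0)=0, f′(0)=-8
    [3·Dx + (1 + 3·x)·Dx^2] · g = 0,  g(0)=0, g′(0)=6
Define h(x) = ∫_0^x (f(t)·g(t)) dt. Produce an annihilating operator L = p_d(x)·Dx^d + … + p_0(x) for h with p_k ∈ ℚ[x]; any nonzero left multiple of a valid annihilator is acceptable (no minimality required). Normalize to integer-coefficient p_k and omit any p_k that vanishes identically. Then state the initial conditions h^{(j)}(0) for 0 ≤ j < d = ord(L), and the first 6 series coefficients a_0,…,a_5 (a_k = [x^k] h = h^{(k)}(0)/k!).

f: a_k = 0, -8, 0, 64/3, 0, -256/15, …
g: a_k = 0, 6, -9, 18, -81/2, 486/5, …
f·g: L₀ = L_f ⊗_s L_g, ord ≤ 2·2.
h=∫h₀ ⇒ L = L₀·Dx.
L = (2272 + 127488·x + 781056·x^2 + 1769472·x^3 + 1327104·x^4)·Dx + (4416 + 50112·x + 165888·x^2 + 165888·x^3)·Dx^2 + (1022 + 19392·x + 102816·x^2 + 221184·x^3 + 165888·x^4)·Dx^3 + (276 + 3132·x + 10368·x^2 + 10368·x^3)·Dx^4 + (55 + 714·x + 3375·x^2 + 6912·x^3 + 5184·x^4)·Dx^5  (order 5).
h: a_k = 0, 0, 0, -16, 18, -16/5, …
ICs: h(0) = 0, h′(0) = 0, h′′(0) = 0, h′′′(0) = -96, h′′′′(0) = 432.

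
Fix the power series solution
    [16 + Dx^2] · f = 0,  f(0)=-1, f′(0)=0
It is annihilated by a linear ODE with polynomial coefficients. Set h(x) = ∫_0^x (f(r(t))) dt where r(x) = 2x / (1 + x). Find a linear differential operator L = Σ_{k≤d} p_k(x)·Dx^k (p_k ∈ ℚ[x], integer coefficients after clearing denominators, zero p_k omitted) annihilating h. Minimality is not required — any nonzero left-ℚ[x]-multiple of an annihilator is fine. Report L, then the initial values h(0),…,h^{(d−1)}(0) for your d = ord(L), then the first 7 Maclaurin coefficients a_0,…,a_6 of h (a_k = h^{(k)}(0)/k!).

f: a_k = -1, 0, 8, 0, -32/3, 0, 256/45, …
Substitute x→r, Dx→(1/r')Dx; clear ⇒ L₀.
Integrate: L := L₀·Dx.
L = 64·Dx + (2 + 6·x + 6·x^2 + 2·x^3)·Dx^2 + (1 + 4·x + 6·x^2 + 4·x^3 + x^4)·Dx^3  (order 3).
h: a_k = 0, -1, 0, 32/3, -16, -224/15, 832/9, …
ICs: h(0) = 0, h′(0) = -1, h′′(0) = 0.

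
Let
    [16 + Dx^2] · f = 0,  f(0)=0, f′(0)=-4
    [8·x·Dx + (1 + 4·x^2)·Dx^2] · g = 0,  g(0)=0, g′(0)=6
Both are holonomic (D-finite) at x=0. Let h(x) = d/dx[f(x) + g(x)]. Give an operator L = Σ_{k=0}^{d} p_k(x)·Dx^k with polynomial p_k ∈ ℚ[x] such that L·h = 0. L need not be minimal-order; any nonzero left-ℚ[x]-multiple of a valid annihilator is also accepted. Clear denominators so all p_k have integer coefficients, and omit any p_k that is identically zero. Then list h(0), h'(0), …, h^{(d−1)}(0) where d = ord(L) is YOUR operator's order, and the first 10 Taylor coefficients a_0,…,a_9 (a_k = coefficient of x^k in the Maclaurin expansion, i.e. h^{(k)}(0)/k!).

f: a_k = 0, -4, 0, 32/3, 0, -128/15, 0, 1024/315, 0, -2048/2835, …
g: a_k = 0, 6, 0, -8, 0, 96/5, 0, -384/7, 0, 512/3, …
L₀ := lclm(L_f,L_g); ord L₀ ≤ 2+2.
h=h₀': d/dx-closure on L₀ ⇒ L.
L = (-512·x + 5120·x^3 + 4096·x^5) + (16 + 512·x^2 + 2304·x^4 + 2048·x^6)·Dx + (-32·x + 320·x^3 + 256·x^5)·Dx^2 + (1 + 32·x^2 + 144·x^4 + 128·x^6)·Dx^3  (order 3).
h: a_k = 2, 0, 8, 0, 160/3, 0, -16256/45, 0, 481792/315, 0, …
ICs: h(0) = 2, h′(0) = 0, h′′(0) = 16.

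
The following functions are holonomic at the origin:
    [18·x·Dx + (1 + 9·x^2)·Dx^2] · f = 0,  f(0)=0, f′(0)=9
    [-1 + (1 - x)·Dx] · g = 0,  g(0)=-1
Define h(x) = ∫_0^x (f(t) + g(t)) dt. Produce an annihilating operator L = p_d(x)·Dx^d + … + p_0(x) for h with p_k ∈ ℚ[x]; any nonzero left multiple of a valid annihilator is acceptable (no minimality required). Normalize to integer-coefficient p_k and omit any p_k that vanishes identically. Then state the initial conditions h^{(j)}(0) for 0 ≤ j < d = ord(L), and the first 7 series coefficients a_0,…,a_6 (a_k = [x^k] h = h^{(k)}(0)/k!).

L = (18 - 72·x - 486·x^2)·Dx^2 + (-12 + 18·x + 180·x^2 - 486·x^3)·Dx^3 + (1 + 8·x + 72·x^3 - 81·x^4)·Dx^4  (order 4).
h: a_k = 0, -1, 4, -1/3, -7, -1/5, 362/15, …
ICs: h(0) = 0, h′(0) = -1, h′′(0) = 8, h′′′(0) = -2.

f: a_k = 0, 9, 0, -27, 0, 729/5, 0, …
g: a_k = -1, -1, -1, -1, -1, -1, -1, …
f+g: L₀ = lclm(L_f,L_g), ord ≤ 2+1.
h=∫₀ˣh₀: take L = L₀·Dx.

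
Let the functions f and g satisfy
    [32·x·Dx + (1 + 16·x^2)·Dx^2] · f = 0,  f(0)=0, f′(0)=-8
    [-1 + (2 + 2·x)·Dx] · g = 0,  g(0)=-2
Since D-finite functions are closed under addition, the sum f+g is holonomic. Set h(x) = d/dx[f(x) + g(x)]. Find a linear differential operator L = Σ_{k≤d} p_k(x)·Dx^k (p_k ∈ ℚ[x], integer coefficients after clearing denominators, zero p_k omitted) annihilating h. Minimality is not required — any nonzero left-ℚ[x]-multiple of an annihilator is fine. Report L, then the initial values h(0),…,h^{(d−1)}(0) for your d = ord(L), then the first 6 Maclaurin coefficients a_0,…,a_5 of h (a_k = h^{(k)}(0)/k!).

L = (-64 - 160·x + 3072·x^2 + 1536·x^3) + (-131 - 256·x + 5920·x^2 + 12288·x^3 + 5376·x^4)·Dx + (-2 + 126·x + 192·x^2 + 2112·x^3 + 3584·x^4 + 1536·x^5)·Dx^2  (order 2).
h: a_k = -9, 1/2, 1021/8, 5/16, -262179/128, 63/256, …
ICs: h(0) = -9, h′(0) = 1/2.

f: a_k = 0, -8, 0, 128/3, 0, -2048/5, …
g: a_k = -2, -1, 1/4, -1/8, 5/64, -7/128, …
Weyl lclm of L_f,L_g ⇒ L₀ (ord ≤ 3).
Derive L from L₀ (diff closure).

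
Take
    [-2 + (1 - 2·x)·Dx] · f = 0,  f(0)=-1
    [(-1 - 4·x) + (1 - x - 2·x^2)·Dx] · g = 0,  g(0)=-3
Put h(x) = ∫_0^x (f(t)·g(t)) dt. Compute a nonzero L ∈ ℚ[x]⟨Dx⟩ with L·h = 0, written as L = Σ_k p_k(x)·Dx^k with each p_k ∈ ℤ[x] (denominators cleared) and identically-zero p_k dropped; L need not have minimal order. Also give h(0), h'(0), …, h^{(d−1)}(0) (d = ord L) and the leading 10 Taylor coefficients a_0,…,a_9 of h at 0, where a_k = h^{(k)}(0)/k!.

f: a_k = -1, -2, -4, -8, -16, -32, -64, -128, -256, -512, …
g: a_k = -3, -3, -9, -15, -33, -63, -129, -255, -513, -1023, …
f·g: L₀ = L_f ⊗_s L_g, ord ≤ 1·1.
h=∫h₀ ⇒ L = L₀·Dx.
L = (3 + 6·x)·Dx + (-1 + x + 2·x^2)·Dx^2  (order 2).
h: a_k = 0, 3, 9/2, 9, 69/4, 171/5, 135/2, 939/7, 2133/8, 531, …
ICs: h(0) = 0, h′(0) = 3.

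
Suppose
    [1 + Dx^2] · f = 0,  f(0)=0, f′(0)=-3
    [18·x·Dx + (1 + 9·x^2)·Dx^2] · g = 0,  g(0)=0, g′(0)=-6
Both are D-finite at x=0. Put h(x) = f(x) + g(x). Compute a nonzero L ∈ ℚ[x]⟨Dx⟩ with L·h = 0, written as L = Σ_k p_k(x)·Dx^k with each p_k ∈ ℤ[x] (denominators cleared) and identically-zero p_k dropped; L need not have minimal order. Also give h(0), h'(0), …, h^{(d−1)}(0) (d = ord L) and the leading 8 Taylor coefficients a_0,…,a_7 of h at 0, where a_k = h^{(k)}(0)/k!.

L = (-1926·x + 17820·x^3 + 1458·x^5)·Dx + (-17 + 351·x^2 + 4617·x^4 + 729·x^6)·Dx^2 + (-1926·x + 17820·x^3 + 1458·x^5)·Dx^3 + (-17 + 351·x^2 + 4617·x^4 + 729·x^6)·Dx^4  (order 4).
h: a_k = 0, -9, 0, 37/2, 0, -3889/40, 0, 1049761/1680, …
ICs: h(0) = 0, h′(0) = -9, h′′(0) = 0, h′′′(0) = 111.

f: a_k = 0, -3, 0, 1/2, 0, -1/40, 0, 1/1680, …
g: a_k = 0, -6, 0, 18, 0, -486/5, 0, 4374/7, …
L₀ := lclm(L_f,L_g); ord L₀ ≤ 2+2.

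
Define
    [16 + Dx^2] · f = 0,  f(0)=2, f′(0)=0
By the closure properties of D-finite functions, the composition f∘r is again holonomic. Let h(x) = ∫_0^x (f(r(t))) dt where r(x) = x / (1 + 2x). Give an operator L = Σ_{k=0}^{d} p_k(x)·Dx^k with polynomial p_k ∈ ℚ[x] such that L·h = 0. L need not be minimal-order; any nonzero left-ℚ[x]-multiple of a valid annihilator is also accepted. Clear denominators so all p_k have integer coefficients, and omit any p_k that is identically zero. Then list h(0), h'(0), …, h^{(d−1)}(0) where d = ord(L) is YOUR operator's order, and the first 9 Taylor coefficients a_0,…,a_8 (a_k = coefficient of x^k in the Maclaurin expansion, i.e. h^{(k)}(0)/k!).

L = 16·Dx + (4 + 24·x + 48·x^2 + 32·x^3)·Dx^2 + (1 + 8·x + 24·x^2 + 32·x^3 + 16·x^4)·Dx^3  (order 3).
h: a_k = 0, 2, 0, -16/3, 16, -512/15, 512/9, -2816/45, -128/5, …
ICs: h(0) = 0, h′(0) = 2, h′′(0) = 0.

f: a_k = 2, 0, -16, 0, 64/3, 0, -512/45, 0, 1024/315, …
L₀ from L_f via x↦r, Dx↦r'^{-1}Dx.
h=∫₀ˣh₀: take L = L₀·Dx.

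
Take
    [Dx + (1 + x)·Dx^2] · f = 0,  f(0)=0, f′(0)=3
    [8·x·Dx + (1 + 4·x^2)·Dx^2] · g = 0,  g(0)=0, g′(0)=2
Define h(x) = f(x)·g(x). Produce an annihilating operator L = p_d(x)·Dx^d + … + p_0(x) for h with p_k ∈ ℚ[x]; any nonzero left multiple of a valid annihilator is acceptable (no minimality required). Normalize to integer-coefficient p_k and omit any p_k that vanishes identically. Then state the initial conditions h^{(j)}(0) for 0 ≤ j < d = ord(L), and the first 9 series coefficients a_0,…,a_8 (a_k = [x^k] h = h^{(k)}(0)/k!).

f: a_k = 0, 3, -3/2, 1, -3/4, 3/5, -1/2, 3/7, -3/8, …
g: a_k = 0, 2, 0, -8/3, 0, 32/5, 0, -128/7, 0, …
f·g: L₀ = L_f ⊗_s L_g, ord ≤ 2·2.
L = (288 + 560·x + 3584·x^2 + 8640·x^3 + 7680·x^4 + 3328·x^5 + 1024·x^7)·Dx + (258 + 1840·x + 6992·x^2 + 19264·x^3 + 29440·x^4 + 23808·x^5 + 8960·x^6 + 3072·x^7 + 3584·x^8)·Dx^2 + (36 + 628·x + 2496·x^2 + 6192·x^3 + 12288·x^4 + 15936·x^5 + 12288·x^6 + 5376·x^7 + 3072·x^8 + 2048·x^9)·Dx^3 + (17 + 66·x + 241·x^2 + 608·x^3 + 1152·x^4 + 1728·x^5 + 2016·x^6 + 1536·x^7 + 768·x^8 + 512·x^9 + 256·x^10)·Dx^4  (order 4).
h: a_k = 0, 0, 6, -3, -6, 5/2, 266/15, -43/5, -246/5, …
ICs: h(0) = 0, h′(0) = 0, h′′(0) = 12, h′′′(0) = -18.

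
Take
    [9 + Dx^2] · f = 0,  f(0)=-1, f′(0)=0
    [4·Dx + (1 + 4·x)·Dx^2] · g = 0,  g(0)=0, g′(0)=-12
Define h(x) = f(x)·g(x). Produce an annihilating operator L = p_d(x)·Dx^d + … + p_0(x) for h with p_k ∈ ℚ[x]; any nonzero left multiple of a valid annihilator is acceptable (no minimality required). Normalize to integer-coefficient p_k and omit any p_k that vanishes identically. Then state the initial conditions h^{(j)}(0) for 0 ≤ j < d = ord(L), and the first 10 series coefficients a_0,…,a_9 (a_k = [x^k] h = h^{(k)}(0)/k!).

f: a_k = -1, 0, 9/2, 0, -27/8, 0, 81/80, 0, -729/4480, 0, …
g: a_k = 0, -12, 24, -64, 192, -3072/5, 2048, -49152/7, 24576, -262144/3, …
Product ⇒ symmetric product L₀, ord ≤ 4.
L = (-2043 - 1296·x + 44064·x^2 + 186624·x^3 + 186624·x^4) + (72 + 5472·x + 31104·x^2 + 41472·x^3)·Dx + (-182 + 864·x + 12096·x^2 + 41472·x^3 + 41472·x^4)·Dx^2 + (8 + 608·x + 3456·x^2 + 4608·x^3)·Dx^3 + (5 + 112·x + 800·x^2 + 2304·x^3 + 2304·x^4)·Dx^4  (order 4).
h: a_k = 0, 12, -24, 10, -84, 3669/10, -1265, 624507/140, -159837/10, 194189089/3360, …
ICs: h(0) = 0, h′(0) = 12, h′′(0) = -48, h′′′(0) = 60.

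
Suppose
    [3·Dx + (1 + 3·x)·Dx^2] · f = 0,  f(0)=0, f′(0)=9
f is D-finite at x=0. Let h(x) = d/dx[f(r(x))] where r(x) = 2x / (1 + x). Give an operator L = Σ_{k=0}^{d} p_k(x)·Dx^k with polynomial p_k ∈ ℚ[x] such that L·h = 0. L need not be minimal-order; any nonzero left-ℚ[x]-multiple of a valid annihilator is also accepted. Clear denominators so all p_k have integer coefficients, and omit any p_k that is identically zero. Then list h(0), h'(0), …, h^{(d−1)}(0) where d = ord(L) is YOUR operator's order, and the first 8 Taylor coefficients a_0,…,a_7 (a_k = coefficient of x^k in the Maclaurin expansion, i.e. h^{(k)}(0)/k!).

L = (8 + 14·x) + (1 + 8·x + 7·x^2)·Dx  (order 1).
h: a_k = 18, -144, 1026, -7200, 50418, -352944, 2470626, -17294400, …
ICs: h(0) = 18.

f: a_k = 0, 9, -27/2, 27, -243/4, 729/5, -729/2, 6561/7, …
Change of var in L_f (x↦r) gives L₀.
h=h₀': d/dx-closure on L₀ ⇒ L.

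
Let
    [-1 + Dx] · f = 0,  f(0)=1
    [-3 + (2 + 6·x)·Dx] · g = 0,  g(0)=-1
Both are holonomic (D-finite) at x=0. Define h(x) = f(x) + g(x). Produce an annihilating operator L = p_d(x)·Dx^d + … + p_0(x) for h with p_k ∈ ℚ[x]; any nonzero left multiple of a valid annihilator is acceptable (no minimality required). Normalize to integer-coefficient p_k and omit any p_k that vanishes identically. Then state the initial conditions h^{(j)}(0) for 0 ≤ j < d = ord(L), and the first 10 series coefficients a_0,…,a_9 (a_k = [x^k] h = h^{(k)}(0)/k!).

f: a_k = 1, 1, 1/2, 1/6, 1/24, 1/120, 1/720, 1/5040, 1/40320, 1/362880, …
g: a_k = -1, -3/2, 9/8, -27/16, 405/128, -1701/256, 15309/1024, -72171/2048, 2814669/32768, -14073345/65536, …
Sum ⇒ L₀ = lclm(L_f,L_g) in ℚ(x)⟨Dx⟩.
L = (15 + 18·x) + (-13 - 24·x - 36·x^2)·Dx + (-2 + 6·x + 36·x^2)·Dx^2  (order 2).
h: a_k = 0, -1/2, 13/8, -73/48, 1231/384, -25483/3840, 688969/46080, -22733737/645120, 886620991/10321920, -39897932563/185794560, …
ICs: h(0) = 0, h′(0) = -1/2.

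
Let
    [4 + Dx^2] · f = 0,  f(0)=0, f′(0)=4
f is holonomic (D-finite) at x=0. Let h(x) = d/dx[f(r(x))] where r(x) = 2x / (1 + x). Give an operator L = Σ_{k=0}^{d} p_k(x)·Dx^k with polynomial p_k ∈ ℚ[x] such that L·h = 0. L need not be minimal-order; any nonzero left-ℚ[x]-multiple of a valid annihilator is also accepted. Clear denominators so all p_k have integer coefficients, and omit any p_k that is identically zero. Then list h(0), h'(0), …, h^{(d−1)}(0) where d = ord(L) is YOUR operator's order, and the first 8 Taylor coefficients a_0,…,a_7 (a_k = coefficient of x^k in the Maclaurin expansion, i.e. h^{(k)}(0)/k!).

L = (22 + 12·x + 6·x^2) + (6 + 18·x + 18·x^2 + 6·x^3)·Dx + (1 + 4·x + 6·x^2 + 4·x^3 + x^4)·Dx^2  (order 2).
h: a_k = 8, -16, -40, 224, -1544/3, 720, -19688/45, -40256/45, …
ICs: h(0) = 8, h′(0) = -16.

f: a_k = 0, 4, 0, -8/3, 0, 8/15, 0, -16/315, …
f∘r: x↦r, Dx↦Dx/r' in L_f ⇒ L₀.
h=h₀': d/dx-closure on L₀ ⇒ L.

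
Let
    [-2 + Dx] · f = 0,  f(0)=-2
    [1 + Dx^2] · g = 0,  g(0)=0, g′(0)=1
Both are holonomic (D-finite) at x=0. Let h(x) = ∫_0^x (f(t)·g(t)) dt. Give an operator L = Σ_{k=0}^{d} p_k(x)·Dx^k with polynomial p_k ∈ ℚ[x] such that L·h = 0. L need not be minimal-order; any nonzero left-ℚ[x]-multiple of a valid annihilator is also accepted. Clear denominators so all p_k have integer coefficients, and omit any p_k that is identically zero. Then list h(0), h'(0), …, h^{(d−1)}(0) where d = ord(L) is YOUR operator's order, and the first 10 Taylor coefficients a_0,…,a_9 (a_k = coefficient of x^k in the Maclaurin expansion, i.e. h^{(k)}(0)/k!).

L = 5·Dx - 4·Dx^2 + Dx^3  (order 3).
h: a_k = 0, 0, -1, -4/3, -11/12, -2/5, -41/360, -11/630, 29/20160, 1/540, …
ICs: h(0) = 0, h′(0) = 0, h′′(0) = -2.

f: a_k = -2, -4, -4, -8/3, -4/3, -8/15, -8/45, -16/315, -4/315, -8/2835, …
g: a_k = 0, 1, 0, -1/6, 0, 1/120, 0, -1/5040, 0, 1/362880, …
Sym-product of L_f,L_g gives L₀ (≤ ord 2).
∫: right-multiply L₀ by Dx.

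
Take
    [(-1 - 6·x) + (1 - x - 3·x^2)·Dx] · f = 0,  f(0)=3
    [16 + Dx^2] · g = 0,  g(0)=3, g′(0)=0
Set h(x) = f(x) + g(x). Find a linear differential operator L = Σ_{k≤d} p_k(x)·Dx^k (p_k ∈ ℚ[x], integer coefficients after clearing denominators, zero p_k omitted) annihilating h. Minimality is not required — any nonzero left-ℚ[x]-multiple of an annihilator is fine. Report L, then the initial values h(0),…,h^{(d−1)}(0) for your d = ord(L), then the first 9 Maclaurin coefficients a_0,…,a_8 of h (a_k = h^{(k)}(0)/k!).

f: a_k = 3, 3, 12, 21, 57, 120, 291, 651, 1524, …
g: a_k = 3, 0, -24, 0, 32, 0, -256/15, 0, 512/105, …
L₀ := lclm(L_f,L_g); ord L₀ ≤ 1+2.
L = (464 + 2816·x + 416·x^2 + 2112·x^3 + 5760·x^4 + 6912·x^5) + (-192 + 304·x + 672·x^2 - 1312·x^3 - 1008·x^4 + 3456·x^5 + 3456·x^6)·Dx + (29 + 176·x + 26·x^2 + 132·x^3 + 360·x^4 + 432·x^5)·Dx^2 + (-12 + 19·x + 42·x^2 - 82·x^3 - 63·x^4 + 216·x^5 + 216·x^6)·Dx^3  (order 3).
h: a_k = 6, 3, -12, 21, 89, 120, 4109/15, 651, 160532/105, …
ICs: h(0) = 6, h′(0) = 3, h′′(0) = -24.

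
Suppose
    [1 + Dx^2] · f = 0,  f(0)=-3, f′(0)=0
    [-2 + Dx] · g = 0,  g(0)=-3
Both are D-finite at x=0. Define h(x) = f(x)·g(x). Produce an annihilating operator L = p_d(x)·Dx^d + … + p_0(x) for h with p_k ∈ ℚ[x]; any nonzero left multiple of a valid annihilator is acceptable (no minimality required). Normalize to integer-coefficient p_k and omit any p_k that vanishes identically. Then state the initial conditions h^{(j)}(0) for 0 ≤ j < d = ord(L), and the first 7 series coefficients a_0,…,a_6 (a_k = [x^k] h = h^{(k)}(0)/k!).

f: a_k = -3, 0, 3/2, 0, -1/8, 0, 1/240, …
g: a_k = -3, -6, -6, -4, -2, -4/5, -4/15, …
h₀=f·g: eliminate ⇒ L₀, order ≤ 2·1.
L = 5 - 4·Dx + Dx^2  (order 2).
h: a_k = 9, 18, 27/2, 3, -21/8, -57/20, -117/80, …
ICs: h(0) = 9, h′(0) = 18.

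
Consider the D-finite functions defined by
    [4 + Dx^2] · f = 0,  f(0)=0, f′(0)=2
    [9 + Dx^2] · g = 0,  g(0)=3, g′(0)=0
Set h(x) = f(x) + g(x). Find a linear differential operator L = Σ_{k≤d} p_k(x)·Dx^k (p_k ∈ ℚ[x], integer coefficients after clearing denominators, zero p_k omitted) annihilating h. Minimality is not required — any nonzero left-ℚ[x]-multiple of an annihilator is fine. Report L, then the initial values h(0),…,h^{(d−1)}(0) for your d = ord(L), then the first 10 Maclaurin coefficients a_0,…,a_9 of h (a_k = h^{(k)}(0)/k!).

f: a_k = 0, 2, 0, -4/3, 0, 4/15, 0, -8/315, 0, 4/2835, …
g: a_k = 3, 0, -27/2, 0, 81/8, 0, -243/80, 0, 2187/4480, 0, …
h₀=f+g: left-lcm gives L₀, ord ≤ 4.
L = 36 + 13·Dx^2 + Dx^4  (order 4).
h: a_k = 3, 2, -27/2, -4/3, 81/8, 4/15, -243/80, -8/315, 2187/4480, 4/2835, …
ICs: h(0) = 3, h′(0) = 2, h′′(0) = -27, h′′′(0) = -8.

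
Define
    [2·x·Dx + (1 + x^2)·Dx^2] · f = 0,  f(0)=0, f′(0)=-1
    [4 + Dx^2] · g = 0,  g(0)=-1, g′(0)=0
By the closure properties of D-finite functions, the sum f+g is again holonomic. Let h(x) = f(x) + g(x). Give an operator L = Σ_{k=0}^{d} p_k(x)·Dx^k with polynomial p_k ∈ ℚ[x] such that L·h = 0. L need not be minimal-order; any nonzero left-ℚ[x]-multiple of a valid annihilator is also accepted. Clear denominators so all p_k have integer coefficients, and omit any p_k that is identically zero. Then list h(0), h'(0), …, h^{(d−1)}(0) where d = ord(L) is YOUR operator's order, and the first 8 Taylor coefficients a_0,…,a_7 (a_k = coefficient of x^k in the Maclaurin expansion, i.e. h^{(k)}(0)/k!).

L = (-32·x + 80·x^3 + 16·x^5)·Dx + (4 + 32·x^2 + 36·x^4 + 8·x^6)·Dx^2 + (-8·x + 20·x^3 + 4·x^5)·Dx^3 + (1 + 8·x^2 + 9·x^4 + 2·x^6)·Dx^4  (order 4).
h: a_k = -1, -1, 2, 1/3, -2/3, -1/5, 4/45, 1/7, …
ICs: h(0) = -1, h′(0) = -1, h′′(0) = 4, h′′′(0) = 2.

f: a_k = 0, -1, 0, 1/3, 0, -1/5, 0, 1/7, …
g: a_k = -1, 0, 2, 0, -2/3, 0, 4/45, 0, …
Weyl lclm of L_f,L_g ⇒ L₀ (ord ≤ 4).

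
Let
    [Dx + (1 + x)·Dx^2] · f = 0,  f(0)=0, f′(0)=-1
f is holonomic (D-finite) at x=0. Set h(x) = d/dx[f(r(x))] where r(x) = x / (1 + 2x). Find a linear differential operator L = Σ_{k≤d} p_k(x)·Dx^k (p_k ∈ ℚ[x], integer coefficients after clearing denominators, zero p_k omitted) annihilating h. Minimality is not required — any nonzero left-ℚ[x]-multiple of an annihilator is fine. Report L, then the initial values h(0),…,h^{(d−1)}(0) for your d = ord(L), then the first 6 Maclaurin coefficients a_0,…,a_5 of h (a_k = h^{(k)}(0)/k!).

L = (5 + 12·x) + (1 + 5·x + 6·x^2)·Dx  (order 1).
h: a_k = -1, 5, -19, 65, -211, 665, …
ICs: h(0) = -1.

f: a_k = 0, -1, 1/2, -1/3, 1/4, -1/5, …
L₀ from L_f via x↦r, Dx↦r'^{-1}Dx.
h₀' ⇒ L via d/dx closure of L₀.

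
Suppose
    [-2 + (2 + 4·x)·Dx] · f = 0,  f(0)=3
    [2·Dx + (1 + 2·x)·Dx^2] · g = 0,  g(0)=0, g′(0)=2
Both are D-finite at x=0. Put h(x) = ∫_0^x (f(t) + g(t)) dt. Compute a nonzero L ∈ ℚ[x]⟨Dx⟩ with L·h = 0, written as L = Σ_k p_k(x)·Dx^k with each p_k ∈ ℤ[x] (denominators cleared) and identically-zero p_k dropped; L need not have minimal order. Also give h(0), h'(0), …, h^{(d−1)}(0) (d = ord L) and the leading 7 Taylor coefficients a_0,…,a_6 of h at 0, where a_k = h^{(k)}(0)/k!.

f: a_k = 3, 3, -3/2, 3/2, -15/8, 21/8, -63/16, …
g: a_k = 0, 2, -2, 8/3, -4, 32/5, -32/3, …
f+g: L₀ = lclm(L_f,L_g), ord ≤ 1+2.
h=∫h₀ ⇒ L = L₀·Dx.
L = 2·Dx^2 + (5 + 10·x)·Dx^3 + (1 + 4·x + 4·x^2)·Dx^4  (order 4).
h: a_k = 0, 3, 5/2, -7/6, 25/24, -47/40, 361/240, …
ICs: h(0) = 0, h′(0) = 3, h′′(0) = 5, h′′′(0) = -7.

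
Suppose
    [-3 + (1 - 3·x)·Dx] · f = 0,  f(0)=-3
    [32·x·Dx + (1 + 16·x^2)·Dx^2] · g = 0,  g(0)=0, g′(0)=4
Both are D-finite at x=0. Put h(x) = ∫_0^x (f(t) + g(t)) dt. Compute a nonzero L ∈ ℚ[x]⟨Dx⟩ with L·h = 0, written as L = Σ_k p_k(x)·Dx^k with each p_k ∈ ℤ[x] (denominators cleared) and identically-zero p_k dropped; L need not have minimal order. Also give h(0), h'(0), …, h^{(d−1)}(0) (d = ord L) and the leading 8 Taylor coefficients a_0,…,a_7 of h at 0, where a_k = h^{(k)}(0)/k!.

f: a_k = -3, -9, -27, -81, -243, -729, -2187, -6561, …
g: a_k = 0, 4, 0, -64/3, 0, 1024/5, 0, -16384/7, …
Sum ⇒ L₀ = lclm(L_f,L_g) in ℚ(x)⟨Dx⟩.
h=∫₀ˣh₀: take L = L₀·Dx.
L = (-96 + 1152·x + 4608·x^2)·Dx^2 + (43 - 96·x + 240·x^2 + 4608·x^3)·Dx^3 + (-3 - 7·x - 112·x^3 + 768·x^4)·Dx^4  (order 4).
h: a_k = 0, -3, -5/2, -9, -307/12, -243/5, -2621/30, -2187/7, …
ICs: h(0) = 0, h′(0) = -3, h′′(0) = -5, h′′′(0) = -54.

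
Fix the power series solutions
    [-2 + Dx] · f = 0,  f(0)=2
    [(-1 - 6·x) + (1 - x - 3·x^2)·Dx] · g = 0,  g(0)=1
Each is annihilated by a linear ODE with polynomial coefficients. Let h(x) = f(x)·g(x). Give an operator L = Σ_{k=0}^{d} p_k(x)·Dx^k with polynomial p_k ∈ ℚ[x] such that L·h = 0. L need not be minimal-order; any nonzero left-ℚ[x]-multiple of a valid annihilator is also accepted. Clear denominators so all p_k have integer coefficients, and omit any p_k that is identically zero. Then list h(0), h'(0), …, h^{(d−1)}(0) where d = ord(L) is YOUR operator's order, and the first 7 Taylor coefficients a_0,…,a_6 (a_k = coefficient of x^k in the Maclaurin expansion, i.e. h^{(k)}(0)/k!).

L = (3 + 4·x - 6·x^2) + (-1 + x + 3·x^2)·Dx  (order 1).
h: a_k = 2, 6, 16, 110/3, 86, 2948/15, 20462/45, …
ICs: h(0) = 2.

f: a_k = 2, 4, 4, 8/3, 4/3, 8/15, 8/45, …
g: a_k = 1, 1, 4, 7, 19, 40, 97, …
h₀=f·g: eliminate ⇒ L₀, order ≤ 1·1.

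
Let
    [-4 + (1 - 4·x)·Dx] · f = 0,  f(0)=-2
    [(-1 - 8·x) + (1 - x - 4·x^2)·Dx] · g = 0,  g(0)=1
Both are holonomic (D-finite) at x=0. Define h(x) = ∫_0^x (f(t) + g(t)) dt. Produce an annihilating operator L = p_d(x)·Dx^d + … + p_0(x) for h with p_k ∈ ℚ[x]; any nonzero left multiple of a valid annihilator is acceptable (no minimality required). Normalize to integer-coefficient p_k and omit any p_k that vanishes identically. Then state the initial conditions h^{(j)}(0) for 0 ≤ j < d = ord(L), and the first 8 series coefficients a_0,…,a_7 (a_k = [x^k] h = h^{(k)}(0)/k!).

L = (8 - 288·x + 384·x^2 - 512·x^3)·Dx + (22 - 8·x - 288·x^2 + 640·x^3 - 1024·x^4)·Dx^2 + (-3 + 23·x - 56·x^2 + 32·x^3 + 128·x^4 - 256·x^5)·Dx^3  (order 3).
h: a_k = 0, -1, -7/2, -9, -119/4, -483/5, -661/2, -8011/7, …
ICs: h(0) = 0, h′(0) = -1, h′′(0) = -7.

f: a_k = -2, -8, -32, -128, -512, -2048, -8192, -32768, …
g: a_k = 1, 1, 5, 9, 29, 65, 181, 441, …
f+g: L₀ = lclm(L_f,L_g), ord ≤ 1+1.
∫: right-multiply L₀ by Dx.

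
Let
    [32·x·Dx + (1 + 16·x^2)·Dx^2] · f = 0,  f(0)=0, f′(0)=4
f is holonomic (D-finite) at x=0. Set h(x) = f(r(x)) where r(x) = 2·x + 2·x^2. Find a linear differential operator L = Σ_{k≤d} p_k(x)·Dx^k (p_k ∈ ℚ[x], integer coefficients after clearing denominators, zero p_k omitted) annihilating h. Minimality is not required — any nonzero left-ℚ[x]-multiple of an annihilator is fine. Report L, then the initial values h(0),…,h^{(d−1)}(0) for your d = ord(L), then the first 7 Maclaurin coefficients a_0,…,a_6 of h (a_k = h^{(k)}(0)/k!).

f: a_k = 0, 4, 0, -64/3, 0, 1024/5, 0, …
Substitute x→r, Dx→(1/r')Dx; clear ⇒ L₀.
L = (-2 + 128·x + 512·x^2 + 768·x^3 + 384·x^4)·Dx + (1 + 2·x + 64·x^2 + 256·x^3 + 320·x^4 + 128·x^5)·Dx^2  (order 2).
h: a_k = 0, 8, 8, -512/3, -512, 30208/5, 97792/3, …
ICs: h(0) = 0, h′(0) = 8.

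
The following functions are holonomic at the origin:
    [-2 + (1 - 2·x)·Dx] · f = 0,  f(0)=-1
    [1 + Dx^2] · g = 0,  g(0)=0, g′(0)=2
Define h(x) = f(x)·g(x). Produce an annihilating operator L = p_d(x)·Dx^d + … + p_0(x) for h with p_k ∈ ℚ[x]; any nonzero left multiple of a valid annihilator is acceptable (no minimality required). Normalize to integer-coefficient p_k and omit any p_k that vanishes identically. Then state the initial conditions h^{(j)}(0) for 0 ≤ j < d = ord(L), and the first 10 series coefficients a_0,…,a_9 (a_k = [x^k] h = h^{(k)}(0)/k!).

f: a_k = -1, -2, -4, -8, -16, -32, -64, -128, -256, -512, …
g: a_k = 0, 2, 0, -1/3, 0, 1/60, 0, -1/2520, 0, 1/181440, …
L₀ := L_f ⊗_s L_g (sym. prod.), ord ≤ 2.
L = (-1 + 2·x) + 4·Dx + (-1 + 2·x)·Dx^2  (order 2).
h: a_k = 0, -2, -4, -23/3, -46/3, -1841/60, -1841/30, -309287/2520, -309287/1260, -12724951/25920, …
ICs: h(0) = 0, h′(0) = -2.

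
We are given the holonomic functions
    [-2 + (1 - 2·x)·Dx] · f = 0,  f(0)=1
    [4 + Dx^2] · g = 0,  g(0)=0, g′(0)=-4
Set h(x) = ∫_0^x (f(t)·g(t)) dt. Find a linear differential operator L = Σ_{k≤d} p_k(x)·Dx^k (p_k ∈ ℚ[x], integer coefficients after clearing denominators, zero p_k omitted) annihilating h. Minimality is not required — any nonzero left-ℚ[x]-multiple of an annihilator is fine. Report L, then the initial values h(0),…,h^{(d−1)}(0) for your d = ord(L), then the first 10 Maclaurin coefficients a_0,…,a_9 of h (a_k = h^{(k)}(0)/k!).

L = (-4 + 8·x)·Dx + 4·Dx^2 + (-1 + 2·x)·Dx^3  (order 3).
h: a_k = 0, 0, -2, -8/3, -10/3, -16/3, -404/45, -1616/105, -8482/315, -135712/2835, …
ICs: h(0) = 0, h′(0) = 0, h′′(0) = -4.

f: a_k = 1, 2, 4, 8, 16, 32, 64, 128, 256, 512, …
g: a_k = 0, -4, 0, 8/3, 0, -8/15, 0, 16/315, 0, -8/2835, …
L₀ := L_f ⊗_s L_g (sym. prod.), ord ≤ 2.
Integrate: L := L₀·Dx.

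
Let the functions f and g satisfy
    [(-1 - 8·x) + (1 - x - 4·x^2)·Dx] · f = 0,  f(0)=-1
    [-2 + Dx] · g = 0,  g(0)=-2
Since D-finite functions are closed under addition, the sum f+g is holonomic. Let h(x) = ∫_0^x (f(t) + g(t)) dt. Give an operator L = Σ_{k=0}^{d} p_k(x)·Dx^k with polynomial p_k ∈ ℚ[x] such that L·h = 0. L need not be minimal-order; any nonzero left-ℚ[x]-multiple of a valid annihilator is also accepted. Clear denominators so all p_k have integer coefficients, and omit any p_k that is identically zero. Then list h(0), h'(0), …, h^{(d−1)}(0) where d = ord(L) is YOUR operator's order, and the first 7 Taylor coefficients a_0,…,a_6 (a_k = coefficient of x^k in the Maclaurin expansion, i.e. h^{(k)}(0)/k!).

f: a_k = -1, -1, -5, -9, -29, -65, -181, …
g: a_k = -2, -4, -4, -8/3, -4/3, -8/15, -8/45, …
Sum ⇒ L₀ = lclm(L_f,L_g) in ℚ(x)⟨Dx⟩.
∫: right-multiply L₀ by Dx.
L = (-16 - 20·x - 240·x^2 - 128·x^3)·Dx + (6 + 32·x + 124·x^2 - 32·x^3 - 64·x^4)·Dx^2 + (1 - 11·x - 2·x^2 + 48·x^3 + 32·x^4)·Dx^3  (order 3).
h: a_k = 0, -3, -5/2, -3, -35/12, -91/15, -983/90, …
ICs: h(0) = 0, h′(0) = -3, h′′(0) = -5.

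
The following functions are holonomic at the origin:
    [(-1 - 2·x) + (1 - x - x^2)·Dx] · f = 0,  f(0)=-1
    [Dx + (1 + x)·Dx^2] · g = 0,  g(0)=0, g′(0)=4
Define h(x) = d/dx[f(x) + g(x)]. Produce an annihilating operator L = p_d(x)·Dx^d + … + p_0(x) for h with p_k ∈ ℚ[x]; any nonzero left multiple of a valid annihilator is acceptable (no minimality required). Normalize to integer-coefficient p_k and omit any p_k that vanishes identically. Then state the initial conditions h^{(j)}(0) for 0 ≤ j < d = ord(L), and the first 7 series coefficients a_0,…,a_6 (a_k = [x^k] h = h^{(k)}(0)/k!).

L = (26 + 70·x + 76·x^2 + 36·x^3 + 12·x^4) + (16 + 84·x + 160·x^2 + 144·x^3 + 74·x^4 + 20·x^5)·Dx + (-5 - 11·x + x^2 + 23·x^3 + 29·x^4 + 17·x^5 + 4·x^6)·Dx^2  (order 2).
h: a_k = 3, -8, -5, -24, -36, -82, -143, …
ICs: h(0) = 3, h′(0) = -8.

f: a_k = -1, -1, -2, -3, -5, -8, -13, …
g: a_k = 0, 4, -2, 4/3, -1, 4/5, -2/3, …
f+g: L₀ = lclm(L_f,L_g), ord ≤ 1+2.
h₀' ⇒ L via d/dx closure of L₀.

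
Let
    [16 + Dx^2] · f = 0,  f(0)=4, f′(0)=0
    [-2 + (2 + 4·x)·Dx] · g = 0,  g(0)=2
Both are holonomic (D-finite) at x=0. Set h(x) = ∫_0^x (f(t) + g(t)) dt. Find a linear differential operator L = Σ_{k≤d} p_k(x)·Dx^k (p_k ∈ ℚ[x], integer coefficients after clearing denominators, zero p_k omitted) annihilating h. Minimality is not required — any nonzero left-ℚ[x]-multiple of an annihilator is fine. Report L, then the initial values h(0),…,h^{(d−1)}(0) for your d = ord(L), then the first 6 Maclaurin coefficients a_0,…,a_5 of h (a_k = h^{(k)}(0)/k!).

f: a_k = 4, 0, -32, 0, 128/3, 0, …
g: a_k = 2, 2, -1, 1, -5/4, 7/4, …
L₀ := lclm(L_f,L_g); ord L₀ ≤ 2+1.
h=∫₀ˣh₀: take L = L₀·Dx.
L = (-304 - 1024·x - 1024·x^2)·Dx + (240 + 1504·x + 3072·x^2 + 2048·x^3)·Dx^2 + (-19 - 64·x - 64·x^2)·Dx^3 + (15 + 94·x + 192·x^2 + 128·x^3)·Dx^4  (order 4).
h: a_k = 0, 6, 1, -11, 1/4, 497/60, …
ICs: h(0) = 0, h′(0) = 6, h′′(0) = 2, h′′′(0) = -66.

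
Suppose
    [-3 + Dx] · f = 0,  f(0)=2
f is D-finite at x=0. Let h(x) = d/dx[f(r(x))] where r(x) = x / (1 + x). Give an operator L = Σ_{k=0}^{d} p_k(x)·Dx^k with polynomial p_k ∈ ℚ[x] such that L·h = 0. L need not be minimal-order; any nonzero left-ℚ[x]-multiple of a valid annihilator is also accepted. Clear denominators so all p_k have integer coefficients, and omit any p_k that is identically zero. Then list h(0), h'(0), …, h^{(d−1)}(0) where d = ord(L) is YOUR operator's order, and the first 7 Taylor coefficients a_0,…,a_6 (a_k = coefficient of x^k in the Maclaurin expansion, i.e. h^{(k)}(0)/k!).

L = (1 - 2·x) + (-1 - 2·x - x^2)·Dx  (order 1).
h: a_k = 6, 6, -9, 3, 21/4, -207/20, 411/40, …
ICs: h(0) = 6.

f: a_k = 2, 6, 9, 9, 27/4, 81/20, 81/40, …
Change of var in L_f (x↦r) gives L₀.
Differentiate: ansatz ord ≤ ord L₀ ⇒ L.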